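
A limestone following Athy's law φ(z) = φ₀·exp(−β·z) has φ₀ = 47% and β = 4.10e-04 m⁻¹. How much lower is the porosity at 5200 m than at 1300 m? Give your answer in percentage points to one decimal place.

Working in km (1 km = 1000 m; β in km⁻¹ = β in m⁻¹ × 1000):
φ(1.3) = 0.47·e^(−0.41×1.3) = 0.2758
φ(5.2) = 0.47·e^(−0.41×5.2) = 0.0557
Δφ = 0.2758 − 0.0557 = 0.2201

22.0 percentage points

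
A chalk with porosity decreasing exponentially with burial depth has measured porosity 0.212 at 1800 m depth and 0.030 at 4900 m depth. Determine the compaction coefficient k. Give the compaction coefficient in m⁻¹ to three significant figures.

Working in km (1 km = 1000 m; k in km⁻¹ = k in m⁻¹ × 1000):
Athy: phi(d) = phi₀ e^(−kd) ⇒ phi₁/phi₂ = e^{k(d₂−d₁)} ⇒ k = ln(phi₁/phi₂)/(d₂−d₁)
k = ln(0.212/0.03) / (4.9 − 1.8) = ln(7.067) / 3.1 = 1.9554 / 3.1 = 0.6308 km⁻¹

0.000631 m⁻¹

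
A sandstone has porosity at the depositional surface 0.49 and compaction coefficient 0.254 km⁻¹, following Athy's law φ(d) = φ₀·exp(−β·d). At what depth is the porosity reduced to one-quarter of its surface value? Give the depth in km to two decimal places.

φ/φ₀ = 1/4 ⇒ exp(−β·d) = 1/4 ⇒ d = ln(4) / β
d = 1.3863 / 0.254 = 5.458 km

5.46 km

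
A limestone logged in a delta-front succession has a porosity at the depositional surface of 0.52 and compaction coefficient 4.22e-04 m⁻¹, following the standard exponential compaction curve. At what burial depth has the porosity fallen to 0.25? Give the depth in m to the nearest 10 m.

Working in km (1 km = 1000 m; k in km⁻¹ = k in m⁻¹ × 1000):
Invert Athy's law: d = ln(n₀/n) / k
d = ln(0.52/0.25) / 0.422 = ln(2.08) / 0.422 = 0.7324 / 0.422 = 1.735 km

1740 m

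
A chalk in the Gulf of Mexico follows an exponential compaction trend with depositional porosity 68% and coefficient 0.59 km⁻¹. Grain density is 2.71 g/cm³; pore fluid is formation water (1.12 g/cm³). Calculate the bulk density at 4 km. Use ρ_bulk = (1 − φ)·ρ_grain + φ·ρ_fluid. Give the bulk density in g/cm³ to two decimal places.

Porosity at depth: φ = 0.68·exp(−0.59×4) = 0.68×0.0944 = 0.0642
Bulk density: ρ_b = (1−φ)ρ_g + φ·ρ_f = 0.9358×2.71 + 0.0642×1.12
       = 2.536 + 0.072 = 2.608 g/cm³

2.61 g/cm³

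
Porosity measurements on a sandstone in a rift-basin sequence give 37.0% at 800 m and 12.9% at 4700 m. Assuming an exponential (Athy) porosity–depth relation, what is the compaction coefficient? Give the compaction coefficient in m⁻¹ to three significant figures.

0.000270 m⁻¹

Working in km (1 km = 1000 m; β in km⁻¹ = β in m⁻¹ × 1000):
Athy: φ(z) = φ₀ e^(−βz) ⇒ φ₁/φ₂ = e^{β(z₂−z₁)} ⇒ β = ln(φ₁/φ₂)/(z₂−z₁)
β = ln(0.37/0.129) / (4.7 − 0.8) = ln(2.868) / 3.9 = 1.0537 / 3.9 = 0.2702 km⁻¹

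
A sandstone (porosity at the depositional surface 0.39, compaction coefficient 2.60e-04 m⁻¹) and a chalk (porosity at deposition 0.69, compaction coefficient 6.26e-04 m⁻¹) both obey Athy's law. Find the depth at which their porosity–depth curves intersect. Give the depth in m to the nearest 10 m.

Working in km (1 km = 1000 m; c in km⁻¹ = c in m⁻¹ × 1000):
Set φ₀ₐ e^(−cₐZ) = φ₀ᵦ e^(−cᵦZ) ⇒ ln(φ₀ₐ/φ₀ᵦ) = (cₐ − cᵦ)·Z
Z = ln(0.39/0.69) / (0.26 − 0.626) = -0.5705 / -0.366 = 1.559 km

1560 m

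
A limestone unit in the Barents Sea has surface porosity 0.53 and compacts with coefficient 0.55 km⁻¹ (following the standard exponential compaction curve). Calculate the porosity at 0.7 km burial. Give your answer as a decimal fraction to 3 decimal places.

0.361

φ = φ₀·exp(−c·Z) = 0.53 × exp(−0.55 × 0.7) = 0.53 × exp(−0.385)
  = 0.53 × 0.6805 = 0.3606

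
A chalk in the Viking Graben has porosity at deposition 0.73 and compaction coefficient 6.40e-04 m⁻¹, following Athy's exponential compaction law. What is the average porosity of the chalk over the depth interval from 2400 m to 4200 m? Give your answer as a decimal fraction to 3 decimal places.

0.093

Working in km (1 km = 1000 m; k in km⁻¹ = k in m⁻¹ × 1000):
⟨n⟩ = (1/(z₂−z₁)) ∫ n₀ e^(−kz) dz = n₀·(e^(−k·z₁) − e^(−k·z₂)) / (k·(z₂−z₁))
e^(−0.64×2.4) = 0.2152; e^(−0.64×4.2) = 0.0680
⟨n⟩ = 0.73 × (0.2152 − 0.0680) / (0.64 × 1.8) = 0.73 × 0.1278 = 0.0933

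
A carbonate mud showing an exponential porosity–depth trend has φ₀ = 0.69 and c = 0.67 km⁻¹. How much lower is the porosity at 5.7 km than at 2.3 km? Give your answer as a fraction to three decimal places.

φ(2.3) = 0.69·e^(−0.67×2.3) = 0.1478
φ(5.7) = 0.69·e^(−0.67×5.7) = 0.0151
Δφ = 0.1478 − 0.0151 = 0.1326

0.133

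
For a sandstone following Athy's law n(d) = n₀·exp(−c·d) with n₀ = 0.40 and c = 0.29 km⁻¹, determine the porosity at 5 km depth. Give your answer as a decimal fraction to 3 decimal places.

n = n₀·exp(−c·d) = 0.4 × exp(−0.29 × 5) = 0.4 × exp(−1.45)
  = 0.4 × 0.2346 = 0.0938

0.094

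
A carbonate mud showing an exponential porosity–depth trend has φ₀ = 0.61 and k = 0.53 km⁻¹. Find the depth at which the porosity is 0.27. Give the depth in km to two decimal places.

Invert Athy's law: d = ln(φ₀/φ) / k
d = ln(0.61/0.27) / 0.53 = ln(2.259) / 0.53 = 0.8150 / 0.53 = 1.538 km

1.54 km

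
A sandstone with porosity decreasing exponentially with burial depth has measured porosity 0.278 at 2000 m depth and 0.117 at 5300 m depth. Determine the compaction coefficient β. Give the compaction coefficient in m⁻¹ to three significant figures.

0.000262 m⁻¹

Working in km (1 km = 1000 m; β in km⁻¹ = β in m⁻¹ × 1000):
Athy: φ(z) = φ₀ e^(−βz) ⇒ φ₁/φ₂ = e^{β(z₂−z₁)} ⇒ β = ln(φ₁/φ₂)/(z₂−z₁)
β = ln(0.278/0.117) / (5.3 − 2) = ln(2.376) / 3.3 = 0.8654 / 3.3 = 0.2623 km⁻¹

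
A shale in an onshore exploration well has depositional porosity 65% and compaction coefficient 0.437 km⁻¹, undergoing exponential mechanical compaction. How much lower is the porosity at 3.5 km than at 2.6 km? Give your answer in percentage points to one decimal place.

6.8 percentage points

n(2.6) = 0.65·e^(−0.437×2.6) = 0.2087
n(3.5) = 0.65·e^(−0.437×3.5) = 0.1408
Δn = 0.2087 − 0.1408 = 0.0679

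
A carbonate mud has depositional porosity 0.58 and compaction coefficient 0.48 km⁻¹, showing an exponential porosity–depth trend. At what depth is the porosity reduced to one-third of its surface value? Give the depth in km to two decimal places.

φ/φ₀ = 1/3 ⇒ exp(−c·d) = 1/3 ⇒ d = ln(3) / c
d = 1.0986 / 0.48 = 2.289 km

2.29 km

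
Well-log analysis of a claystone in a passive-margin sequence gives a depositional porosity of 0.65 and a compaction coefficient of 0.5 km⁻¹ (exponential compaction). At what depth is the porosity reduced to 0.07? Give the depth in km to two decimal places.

Invert Athy's law: z = ln(φ₀/φ) / c
z = ln(0.65/0.07) / 0.5 = ln(9.286) / 0.5 = 2.2285 / 0.5 = 4.457 km

4.46 km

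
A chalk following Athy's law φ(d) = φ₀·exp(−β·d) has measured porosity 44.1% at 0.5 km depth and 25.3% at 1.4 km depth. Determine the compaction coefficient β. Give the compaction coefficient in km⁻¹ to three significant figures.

Athy: φ(d) = φ₀ e^(−βd) ⇒ φ₁/φ₂ = e^{β(d₂−d₁)} ⇒ β = ln(φ₁/φ₂)/(d₂−d₁)
β = ln(0.441/0.253) / (1.4 − 0.5) = ln(1.743) / 0.9 = 0.5557 / 0.9 = 0.6174 km⁻¹

0.617 km⁻¹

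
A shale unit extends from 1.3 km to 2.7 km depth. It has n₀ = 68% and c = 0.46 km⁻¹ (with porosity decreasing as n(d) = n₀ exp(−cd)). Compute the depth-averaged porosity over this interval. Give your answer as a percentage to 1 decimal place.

27.6%

⟨n⟩ = (1/(d₂−d₁)) ∫ n₀ e^(−cd) dd = n₀·(e^(−c·d₁) − e^(−c·d₂)) / (c·(d₂−d₁))
e^(−0.46×1.3) = 0.5499; e^(−0.46×2.7) = 0.2888
⟨n⟩ = 0.68 × (0.5499 − 0.2888) / (0.46 × 1.4) = 0.68 × 0.4054 = 0.2757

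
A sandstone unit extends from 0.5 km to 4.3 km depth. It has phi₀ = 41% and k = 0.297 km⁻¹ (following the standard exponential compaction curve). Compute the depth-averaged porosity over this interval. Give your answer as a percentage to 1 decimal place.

⟨phi⟩ = (1/(d₂−d₁)) ∫ phi₀ e^(−kd) dd = phi₀·(e^(−k·d₁) − e^(−k·d₂)) / (k·(d₂−d₁))
e^(−0.297×0.5) = 0.8620; e^(−0.297×4.3) = 0.2788
⟨phi⟩ = 0.41 × (0.8620 − 0.2788) / (0.297 × 3.8) = 0.41 × 0.5167 = 0.2118

21.2%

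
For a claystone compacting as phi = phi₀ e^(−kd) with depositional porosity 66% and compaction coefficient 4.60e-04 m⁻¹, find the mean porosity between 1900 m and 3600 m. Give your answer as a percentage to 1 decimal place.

Working in km (1 km = 1000 m; k in km⁻¹ = k in m⁻¹ × 1000):
⟨phi⟩ = (1/(d₂−d₁)) ∫ phi₀ e^(−kd) dd = phi₀·(e^(−k·d₁) − e^(−k·d₂)) / (k·(d₂−d₁))
e^(−0.46×1.9) = 0.4173; e^(−0.46×3.6) = 0.1909
⟨phi⟩ = 0.66 × (0.4173 − 0.1909) / (0.46 × 1.7) = 0.66 × 0.2895 = 0.1911

19.1%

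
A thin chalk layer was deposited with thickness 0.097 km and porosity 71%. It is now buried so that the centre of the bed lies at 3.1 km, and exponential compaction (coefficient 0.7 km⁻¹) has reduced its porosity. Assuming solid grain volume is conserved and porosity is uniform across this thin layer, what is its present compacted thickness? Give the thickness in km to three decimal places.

Porosity at 3.1 km: φ = 0.71·exp(−0.7×3.1) = 0.0811
Solid-volume conservation: h(1−φ) = h₀(1−φ₀) ⇒ h = h₀·(1−φ₀)/(1−φ)
h = 0.097 × (1 − 0.71)/(1 − 0.0811) = 0.097 × 0.3156 = 0.0306 km

0.031 km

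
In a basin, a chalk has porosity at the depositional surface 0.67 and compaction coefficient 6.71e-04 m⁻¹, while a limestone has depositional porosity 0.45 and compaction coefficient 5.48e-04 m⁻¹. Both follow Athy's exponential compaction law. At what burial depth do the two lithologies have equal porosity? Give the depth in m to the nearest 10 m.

Working in km (1 km = 1000 m; c in km⁻¹ = c in m⁻¹ × 1000):
Set phi₀ₐ e^(−cₐd) = phi₀ᵦ e^(−cᵦd) ⇒ ln(phi₀ₐ/phi₀ᵦ) = (cₐ − cᵦ)·d
d = ln(0.67/0.45) / (0.671 − 0.548) = 0.3980 / 0.123 = 3.236 km

3240 m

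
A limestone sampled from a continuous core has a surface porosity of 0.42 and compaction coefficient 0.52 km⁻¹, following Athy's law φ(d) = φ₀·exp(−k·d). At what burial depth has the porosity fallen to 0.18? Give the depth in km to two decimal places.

Invert Athy's law: d = ln(φ₀/φ) / k
d = ln(0.42/0.18) / 0.52 = ln(2.333) / 0.52 = 0.8473 / 0.52 = 1.629 km

1.63 km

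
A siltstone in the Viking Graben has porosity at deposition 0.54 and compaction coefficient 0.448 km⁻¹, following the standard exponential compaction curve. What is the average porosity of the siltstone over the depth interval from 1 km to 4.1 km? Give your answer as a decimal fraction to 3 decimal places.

0.186

⟨φ⟩ = (1/(Z₂−Z₁)) ∫ φ₀ e^(−kZ) dZ = φ₀·(e^(−k·Z₁) − e^(−k·Z₂)) / (k·(Z₂−Z₁))
e^(−0.448×1) = 0.6389; e^(−0.448×4.1) = 0.1593
⟨φ⟩ = 0.54 × (0.6389 − 0.1593) / (0.448 × 3.1) = 0.54 × 0.3453 = 0.1865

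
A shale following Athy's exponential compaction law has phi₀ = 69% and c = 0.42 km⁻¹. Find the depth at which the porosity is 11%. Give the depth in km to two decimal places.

4.37 km

Invert Athy's law: z = ln(phi₀/phi) / c
z = ln(0.69/0.11) / 0.42 = ln(6.273) / 0.42 = 1.8362 / 0.42 = 4.372 km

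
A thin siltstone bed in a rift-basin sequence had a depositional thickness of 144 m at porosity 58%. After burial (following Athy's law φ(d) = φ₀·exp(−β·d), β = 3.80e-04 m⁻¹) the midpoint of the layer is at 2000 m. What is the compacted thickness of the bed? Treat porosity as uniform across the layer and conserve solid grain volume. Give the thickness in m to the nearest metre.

Working in km (1 km = 1000 m; β in km⁻¹ = β in m⁻¹ × 1000):
Porosity at 2 km: φ = 0.58·exp(−0.38×2) = 0.2712
Solid-volume conservation: h(1−φ) = h₀(1−φ₀) ⇒ h = h₀·(1−φ₀)/(1−φ)
h = 0.144 × (1 − 0.58)/(1 − 0.2712) = 0.144 × 0.5763 = 0.0830 km

83 m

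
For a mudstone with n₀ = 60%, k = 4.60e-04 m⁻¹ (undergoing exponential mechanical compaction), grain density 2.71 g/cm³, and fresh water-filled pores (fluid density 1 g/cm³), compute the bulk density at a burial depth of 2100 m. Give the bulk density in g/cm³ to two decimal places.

2.32 g/cm³

Working in km (1 km = 1000 m; k in km⁻¹ = k in m⁻¹ × 1000):
Porosity at depth: n = 0.6·exp(−0.46×2.1) = 0.6×0.3806 = 0.2284
Bulk density: ρ_b = (1−n)ρ_g + n·ρ_f = 0.7716×2.71 + 0.2284×1
       = 2.091 + 0.228 = 2.320 g/cm³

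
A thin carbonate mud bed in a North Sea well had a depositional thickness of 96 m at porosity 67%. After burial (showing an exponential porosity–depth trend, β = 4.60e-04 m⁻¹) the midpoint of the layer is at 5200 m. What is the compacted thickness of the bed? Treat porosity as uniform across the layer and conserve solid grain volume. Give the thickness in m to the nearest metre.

Working in km (1 km = 1000 m; β in km⁻¹ = β in m⁻¹ × 1000):
Porosity at 5.2 km: phi = 0.67·exp(−0.46×5.2) = 0.0613
Solid-volume conservation: h(1−phi) = h₀(1−phi₀) ⇒ h = h₀·(1−phi₀)/(1−phi)
h = 0.096 × (1 − 0.67)/(1 − 0.0613) = 0.096 × 0.3515 = 0.0337 km

34 m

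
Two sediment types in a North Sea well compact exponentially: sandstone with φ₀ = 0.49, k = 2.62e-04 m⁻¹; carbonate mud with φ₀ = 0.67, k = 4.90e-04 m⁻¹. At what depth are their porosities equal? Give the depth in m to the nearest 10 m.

1370 m

Working in km (1 km = 1000 m; k in km⁻¹ = k in m⁻¹ × 1000):
Set φ₀ₐ e^(−kₐz) = φ₀ᵦ e^(−kᵦz) ⇒ ln(φ₀ₐ/φ₀ᵦ) = (kₐ − kᵦ)·z
z = ln(0.49/0.67) / (0.262 − 0.49) = -0.3129 / -0.228 = 1.372 km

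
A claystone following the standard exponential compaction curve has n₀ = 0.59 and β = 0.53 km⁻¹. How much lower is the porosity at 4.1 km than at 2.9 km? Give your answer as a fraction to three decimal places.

n(2.9) = 0.59·e^(−0.53×2.9) = 0.1269
n(4.1) = 0.59·e^(−0.53×4.1) = 0.0672
Δn = 0.1269 − 0.0672 = 0.0597

0.060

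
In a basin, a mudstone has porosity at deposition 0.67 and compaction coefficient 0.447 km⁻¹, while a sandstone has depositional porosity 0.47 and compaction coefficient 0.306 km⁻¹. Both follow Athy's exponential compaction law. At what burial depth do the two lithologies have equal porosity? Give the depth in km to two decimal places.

Set φ₀ₐ e^(−kₐz) = φ₀ᵦ e^(−kᵦz) ⇒ ln(φ₀ₐ/φ₀ᵦ) = (kₐ − kᵦ)·z
z = ln(0.67/0.47) / (0.447 − 0.306) = 0.3545 / 0.141 = 2.515 km

2.51 km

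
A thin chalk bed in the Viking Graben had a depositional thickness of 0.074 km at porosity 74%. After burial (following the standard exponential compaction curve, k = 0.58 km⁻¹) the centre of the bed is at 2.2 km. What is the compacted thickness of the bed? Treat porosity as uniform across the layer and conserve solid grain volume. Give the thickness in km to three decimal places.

0.024 km

Porosity at 2.2 km: n = 0.74·exp(−0.58×2.2) = 0.2066
Solid-volume conservation: h(1−n) = h₀(1−n₀) ⇒ h = h₀·(1−n₀)/(1−n)
h = 0.074 × (1 − 0.74)/(1 − 0.2066) = 0.074 × 0.3277 = 0.0242 km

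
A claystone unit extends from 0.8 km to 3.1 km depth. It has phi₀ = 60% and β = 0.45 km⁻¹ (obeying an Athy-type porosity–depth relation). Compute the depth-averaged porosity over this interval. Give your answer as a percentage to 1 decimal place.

⟨phi⟩ = (1/(Z₂−Z₁)) ∫ phi₀ e^(−βZ) dZ = phi₀·(e^(−β·Z₁) − e^(−β·Z₂)) / (β·(Z₂−Z₁))
e^(−0.45×0.8) = 0.6977; e^(−0.45×3.1) = 0.2478
⟨phi⟩ = 0.6 × (0.6977 − 0.2478) / (0.45 × 2.3) = 0.6 × 0.4346 = 0.2608

26.1%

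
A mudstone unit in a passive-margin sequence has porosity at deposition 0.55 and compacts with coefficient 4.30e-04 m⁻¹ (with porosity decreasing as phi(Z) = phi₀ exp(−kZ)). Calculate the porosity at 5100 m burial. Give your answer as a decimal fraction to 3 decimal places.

0.061

Working in km (1 km = 1000 m; k in km⁻¹ = k in m⁻¹ × 1000):
phi = phi₀·exp(−k·Z) = 0.55 × exp(−0.43 × 5.1) = 0.55 × exp(−2.193)
  = 0.55 × 0.1116 = 0.0614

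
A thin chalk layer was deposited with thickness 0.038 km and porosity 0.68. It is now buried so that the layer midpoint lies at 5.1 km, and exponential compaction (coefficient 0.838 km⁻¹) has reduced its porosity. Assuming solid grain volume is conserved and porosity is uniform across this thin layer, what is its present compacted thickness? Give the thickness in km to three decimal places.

Porosity at 5.1 km: φ = 0.68·exp(−0.838×5.1) = 0.0095
Solid-volume conservation: h(1−φ) = h₀(1−φ₀) ⇒ h = h₀·(1−φ₀)/(1−φ)
h = 0.038 × (1 − 0.68)/(1 − 0.0095) = 0.038 × 0.3231 = 0.0123 km

0.012 km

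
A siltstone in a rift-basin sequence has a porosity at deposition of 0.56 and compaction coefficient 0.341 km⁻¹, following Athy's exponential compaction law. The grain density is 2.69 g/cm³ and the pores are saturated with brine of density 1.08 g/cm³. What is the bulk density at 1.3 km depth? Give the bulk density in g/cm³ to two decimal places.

Porosity at depth: phi = 0.56·exp(−0.341×1.3) = 0.56×0.6419 = 0.3595
Bulk density: ρ_b = (1−phi)ρ_g + phi·ρ_f = 0.6405×2.69 + 0.3595×1.08
       = 1.723 + 0.388 = 2.111 g/cm³

2.11 g/cm³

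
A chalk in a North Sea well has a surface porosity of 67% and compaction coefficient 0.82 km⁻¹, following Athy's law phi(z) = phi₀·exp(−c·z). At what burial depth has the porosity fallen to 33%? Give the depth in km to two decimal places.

Invert Athy's law: z = ln(phi₀/phi) / c
z = ln(0.67/0.33) / 0.82 = ln(2.03) / 0.82 = 0.7082 / 0.82 = 0.864 km

0.86 km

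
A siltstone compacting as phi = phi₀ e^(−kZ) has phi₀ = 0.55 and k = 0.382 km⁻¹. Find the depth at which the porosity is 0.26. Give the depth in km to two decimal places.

1.96 km

Invert Athy's law: Z = ln(phi₀/phi) / k
Z = ln(0.55/0.26) / 0.382 = ln(2.115) / 0.382 = 0.7492 / 0.382 = 1.961 km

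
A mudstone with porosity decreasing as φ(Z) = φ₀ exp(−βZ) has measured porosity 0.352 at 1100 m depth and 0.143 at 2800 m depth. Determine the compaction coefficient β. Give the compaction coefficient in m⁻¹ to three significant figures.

Working in km (1 km = 1000 m; β in km⁻¹ = β in m⁻¹ × 1000):
Athy: φ(Z) = φ₀ e^(−βZ) ⇒ φ₁/φ₂ = e^{β(Z₂−Z₁)} ⇒ β = ln(φ₁/φ₂)/(Z₂−Z₁)
β = ln(0.352/0.143) / (2.8 − 1.1) = ln(2.462) / 1.7 = 0.9008 / 1.7 = 0.5299 km⁻¹

0.000530 m⁻¹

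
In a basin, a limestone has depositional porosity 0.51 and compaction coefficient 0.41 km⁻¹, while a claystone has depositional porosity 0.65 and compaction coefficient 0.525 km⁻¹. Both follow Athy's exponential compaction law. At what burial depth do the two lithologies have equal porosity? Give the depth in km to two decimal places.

Set n₀ₐ e^(−kₐd) = n₀ᵦ e^(−kᵦd) ⇒ ln(n₀ₐ/n₀ᵦ) = (kₐ − kᵦ)·d
d = ln(0.51/0.65) / (0.41 − 0.525) = -0.2426 / -0.115 = 2.109 km

2.11 km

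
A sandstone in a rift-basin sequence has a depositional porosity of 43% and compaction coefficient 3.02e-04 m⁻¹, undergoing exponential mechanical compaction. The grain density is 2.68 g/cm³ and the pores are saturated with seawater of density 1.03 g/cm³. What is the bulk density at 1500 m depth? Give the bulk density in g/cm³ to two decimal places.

Working in km (1 km = 1000 m; β in km⁻¹ = β in m⁻¹ × 1000):
Porosity at depth: n = 0.43·exp(−0.302×1.5) = 0.43×0.6357 = 0.2734
Bulk density: ρ_b = (1−n)ρ_g + n·ρ_f = 0.7266×2.68 + 0.2734×1.03
       = 1.947 + 0.282 = 2.229 g/cm³

2.23 g/cm³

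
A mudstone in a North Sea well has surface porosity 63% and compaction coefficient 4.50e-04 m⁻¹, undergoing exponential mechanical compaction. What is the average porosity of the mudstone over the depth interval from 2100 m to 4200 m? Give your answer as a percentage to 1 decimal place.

Working in km (1 km = 1000 m; c in km⁻¹ = c in m⁻¹ × 1000):
⟨φ⟩ = (1/(Z₂−Z₁)) ∫ φ₀ e^(−cZ) dZ = φ₀·(e^(−c·Z₁) − e^(−c·Z₂)) / (c·(Z₂−Z₁))
e^(−0.45×2.1) = 0.3887; e^(−0.45×4.2) = 0.1511
⟨φ⟩ = 0.63 × (0.3887 − 0.1511) / (0.45 × 2.1) = 0.63 × 0.2514 = 0.1584

15.8%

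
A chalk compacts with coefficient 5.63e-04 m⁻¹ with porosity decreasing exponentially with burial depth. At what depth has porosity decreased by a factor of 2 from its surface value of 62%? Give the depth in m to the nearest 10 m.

Working in km (1 km = 1000 m; β in km⁻¹ = β in m⁻¹ × 1000):
phi/phi₀ = 1/2 ⇒ exp(−β·z) = 1/2 ⇒ z = ln(2) / β
z = 0.6931 / 0.563 = 1.231 km

1230 m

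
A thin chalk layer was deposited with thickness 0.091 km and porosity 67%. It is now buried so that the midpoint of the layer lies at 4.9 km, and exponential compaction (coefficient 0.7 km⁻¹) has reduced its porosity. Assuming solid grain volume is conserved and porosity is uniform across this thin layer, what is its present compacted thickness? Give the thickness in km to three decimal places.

Porosity at 4.9 km: φ = 0.67·exp(−0.7×4.9) = 0.0217
Solid-volume conservation: h(1−φ) = h₀(1−φ₀) ⇒ h = h₀·(1−φ₀)/(1−φ)
h = 0.091 × (1 − 0.67)/(1 − 0.0217) = 0.091 × 0.3373 = 0.0307 km

0.031 km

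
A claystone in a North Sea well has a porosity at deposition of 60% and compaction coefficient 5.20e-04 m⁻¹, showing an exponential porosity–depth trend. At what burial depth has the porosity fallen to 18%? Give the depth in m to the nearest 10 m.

2320 m

Working in km (1 km = 1000 m; c in km⁻¹ = c in m⁻¹ × 1000):
Invert Athy's law: Z = ln(φ₀/φ) / c
Z = ln(0.6/0.18) / 0.52 = ln(3.333) / 0.52 = 1.2040 / 0.52 = 2.315 km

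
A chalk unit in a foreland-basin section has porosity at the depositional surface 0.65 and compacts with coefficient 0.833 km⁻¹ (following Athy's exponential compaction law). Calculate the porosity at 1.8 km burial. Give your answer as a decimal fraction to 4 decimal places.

0.1451

n = n₀·exp(−β·d) = 0.65 × exp(−0.833 × 1.8) = 0.65 × exp(−1.499)
  = 0.65 × 0.2233 = 0.1451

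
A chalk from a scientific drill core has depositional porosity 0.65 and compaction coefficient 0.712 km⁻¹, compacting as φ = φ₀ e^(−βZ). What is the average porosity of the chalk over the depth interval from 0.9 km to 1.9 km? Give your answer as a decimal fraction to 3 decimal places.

0.245

⟨φ⟩ = (1/(Z₂−Z₁)) ∫ φ₀ e^(−βZ) dZ = φ₀·(e^(−β·Z₁) − e^(−β·Z₂)) / (β·(Z₂−Z₁))
e^(−0.712×0.9) = 0.5269; e^(−0.712×1.9) = 0.2585
⟨φ⟩ = 0.65 × (0.5269 − 0.2585) / (0.712 × 1) = 0.65 × 0.3769 = 0.2450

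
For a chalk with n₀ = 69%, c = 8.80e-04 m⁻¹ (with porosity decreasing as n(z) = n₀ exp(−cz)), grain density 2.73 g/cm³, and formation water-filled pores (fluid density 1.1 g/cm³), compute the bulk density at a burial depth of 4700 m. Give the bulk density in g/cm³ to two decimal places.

Working in km (1 km = 1000 m; c in km⁻¹ = c in m⁻¹ × 1000):
Porosity at depth: n = 0.69·exp(−0.88×4.7) = 0.69×0.0160 = 0.0110
Bulk density: ρ_b = (1−n)ρ_g + n·ρ_f = 0.9890×2.73 + 0.0110×1.1
       = 2.700 + 0.012 = 2.712 g/cm³

2.71 g/cm³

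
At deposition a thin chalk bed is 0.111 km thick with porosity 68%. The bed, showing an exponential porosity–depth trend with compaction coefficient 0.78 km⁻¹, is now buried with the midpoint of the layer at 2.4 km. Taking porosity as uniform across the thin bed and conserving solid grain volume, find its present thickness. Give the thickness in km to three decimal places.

Porosity at 2.4 km: phi = 0.68·exp(−0.78×2.4) = 0.1046
Solid-volume conservation: h(1−phi) = h₀(1−phi₀) ⇒ h = h₀·(1−phi₀)/(1−phi)
h = 0.111 × (1 − 0.68)/(1 − 0.1046) = 0.111 × 0.3574 = 0.0397 km

0.040 km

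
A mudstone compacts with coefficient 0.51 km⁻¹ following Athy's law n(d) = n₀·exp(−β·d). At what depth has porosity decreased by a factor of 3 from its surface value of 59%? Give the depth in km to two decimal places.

2.15 km

n/n₀ = 1/3 ⇒ exp(−β·d) = 1/3 ⇒ d = ln(3) / β
d = 1.0986 / 0.51 = 2.154 km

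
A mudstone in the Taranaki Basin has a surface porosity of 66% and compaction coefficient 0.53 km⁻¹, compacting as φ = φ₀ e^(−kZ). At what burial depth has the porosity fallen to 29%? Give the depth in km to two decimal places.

1.55 km

Invert Athy's law: Z = ln(φ₀/φ) / k
Z = ln(0.66/0.29) / 0.53 = ln(2.276) / 0.53 = 0.8224 / 0.53 = 1.552 km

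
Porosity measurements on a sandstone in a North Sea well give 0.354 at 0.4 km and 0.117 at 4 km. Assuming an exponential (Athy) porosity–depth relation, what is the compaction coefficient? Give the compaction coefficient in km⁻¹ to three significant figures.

Athy: n(d) = n₀ e^(−kd) ⇒ n₁/n₂ = e^{k(d₂−d₁)} ⇒ k = ln(n₁/n₂)/(d₂−d₁)
k = ln(0.354/0.117) / (4 − 0.4) = ln(3.026) / 3.6 = 1.1071 / 3.6 = 0.3075 km⁻¹

0.308 km⁻¹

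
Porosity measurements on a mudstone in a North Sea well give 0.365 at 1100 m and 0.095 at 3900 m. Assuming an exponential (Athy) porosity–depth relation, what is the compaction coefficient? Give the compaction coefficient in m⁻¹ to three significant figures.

0.000481 m⁻¹

Working in km (1 km = 1000 m; β in km⁻¹ = β in m⁻¹ × 1000):
Athy: φ(Z) = φ₀ e^(−βZ) ⇒ φ₁/φ₂ = e^{β(Z₂−Z₁)} ⇒ β = ln(φ₁/φ₂)/(Z₂−Z₁)
β = ln(0.365/0.095) / (3.9 − 1.1) = ln(3.842) / 2.8 = 1.3460 / 2.8 = 0.4807 km⁻¹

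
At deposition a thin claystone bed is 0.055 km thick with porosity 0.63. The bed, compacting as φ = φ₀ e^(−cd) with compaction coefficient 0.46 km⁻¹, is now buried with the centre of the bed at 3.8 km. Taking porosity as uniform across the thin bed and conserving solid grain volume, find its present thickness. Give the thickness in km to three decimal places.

Porosity at 3.8 km: φ = 0.63·exp(−0.46×3.8) = 0.1097
Solid-volume conservation: h(1−φ) = h₀(1−φ₀) ⇒ h = h₀·(1−φ₀)/(1−φ)
h = 0.055 × (1 − 0.63)/(1 − 0.1097) = 0.055 × 0.4156 = 0.0229 km

0.023 km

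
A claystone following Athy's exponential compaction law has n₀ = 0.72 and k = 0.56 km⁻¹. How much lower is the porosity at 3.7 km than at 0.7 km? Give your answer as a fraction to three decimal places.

0.396

n(0.7) = 0.72·e^(−0.56×0.7) = 0.4865
n(3.7) = 0.72·e^(−0.56×3.7) = 0.0907
Δn = 0.4865 − 0.0907 = 0.3958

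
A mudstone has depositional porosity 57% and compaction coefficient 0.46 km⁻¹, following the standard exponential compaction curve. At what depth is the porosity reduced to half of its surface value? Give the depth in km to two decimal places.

n/n₀ = 1/2 ⇒ exp(−k·z) = 1/2 ⇒ z = ln(2) / k
z = 0.6931 / 0.46 = 1.507 km

1.51 km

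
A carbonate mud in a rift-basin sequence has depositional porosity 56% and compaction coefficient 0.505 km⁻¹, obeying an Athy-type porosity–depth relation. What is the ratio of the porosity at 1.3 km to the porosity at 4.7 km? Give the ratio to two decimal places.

5.57

φ(Z₁)/φ(Z₂) = e^(−k·Z₁)/e^(−k·Z₂) = e^{k(Z₂−Z₁)}
= exp(0.505 × 3.4) = exp(1.717) = 5.5678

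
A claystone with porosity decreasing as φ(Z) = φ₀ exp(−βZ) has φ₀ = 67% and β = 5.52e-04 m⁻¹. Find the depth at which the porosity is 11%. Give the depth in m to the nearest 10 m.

3270 m

Working in km (1 km = 1000 m; β in km⁻¹ = β in m⁻¹ × 1000):
Invert Athy's law: Z = ln(φ₀/φ) / β
Z = ln(0.67/0.11) / 0.552 = ln(6.091) / 0.552 = 1.8068 / 0.552 = 3.273 km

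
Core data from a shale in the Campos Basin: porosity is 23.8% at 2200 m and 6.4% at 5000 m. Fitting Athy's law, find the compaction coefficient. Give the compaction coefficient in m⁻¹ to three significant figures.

0.000469 m⁻¹

Working in km (1 km = 1000 m; β in km⁻¹ = β in m⁻¹ × 1000):
Athy: phi(Z) = phi₀ e^(−βZ) ⇒ phi₁/phi₂ = e^{β(Z₂−Z₁)} ⇒ β = ln(phi₁/phi₂)/(Z₂−Z₁)
β = ln(0.238/0.064) / (5 − 2.2) = ln(3.719) / 2.8 = 1.3134 / 2.8 = 0.4691 km⁻¹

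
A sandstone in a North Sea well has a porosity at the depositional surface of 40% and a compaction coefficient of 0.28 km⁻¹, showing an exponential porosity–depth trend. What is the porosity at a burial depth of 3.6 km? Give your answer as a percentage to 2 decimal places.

14.60%

n = n₀·exp(−c·z) = 0.4 × exp(−0.28 × 3.6) = 0.4 × exp(−1.008)
  = 0.4 × 0.3649 = 0.1460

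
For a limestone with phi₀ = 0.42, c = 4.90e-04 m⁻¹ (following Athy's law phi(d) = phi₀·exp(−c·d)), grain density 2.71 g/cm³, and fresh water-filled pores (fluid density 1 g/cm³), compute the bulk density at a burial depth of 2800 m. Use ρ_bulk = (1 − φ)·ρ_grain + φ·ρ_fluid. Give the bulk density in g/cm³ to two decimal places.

2.53 g/cm³

Working in km (1 km = 1000 m; c in km⁻¹ = c in m⁻¹ × 1000):
Porosity at depth: phi = 0.42·exp(−0.49×2.8) = 0.42×0.2536 = 0.1065
Bulk density: ρ_b = (1−phi)ρ_g + phi·ρ_f = 0.8935×2.71 + 0.1065×1
       = 2.421 + 0.107 = 2.528 g/cm³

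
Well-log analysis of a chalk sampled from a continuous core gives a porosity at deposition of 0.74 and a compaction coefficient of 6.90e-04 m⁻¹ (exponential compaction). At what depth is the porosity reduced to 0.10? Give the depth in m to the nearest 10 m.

Working in km (1 km = 1000 m; c in km⁻¹ = c in m⁻¹ × 1000):
Invert Athy's law: z = ln(n₀/n) / c
z = ln(0.74/0.1) / 0.69 = ln(7.4) / 0.69 = 2.0015 / 0.69 = 2.901 km

2900 m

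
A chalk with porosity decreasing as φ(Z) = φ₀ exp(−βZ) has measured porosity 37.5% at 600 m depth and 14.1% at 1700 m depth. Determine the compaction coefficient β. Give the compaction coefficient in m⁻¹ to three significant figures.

Working in km (1 km = 1000 m; β in km⁻¹ = β in m⁻¹ × 1000):
Athy: φ(Z) = φ₀ e^(−βZ) ⇒ φ₁/φ₂ = e^{β(Z₂−Z₁)} ⇒ β = ln(φ₁/φ₂)/(Z₂−Z₁)
β = ln(0.375/0.141) / (1.7 − 0.6) = ln(2.66) / 1.1 = 0.9782 / 1.1 = 0.8892 km⁻¹

0.000889 m⁻¹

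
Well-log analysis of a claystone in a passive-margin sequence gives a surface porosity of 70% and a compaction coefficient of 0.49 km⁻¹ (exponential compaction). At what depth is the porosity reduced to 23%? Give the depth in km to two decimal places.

Invert Athy's law: d = ln(phi₀/phi) / β
d = ln(0.7/0.23) / 0.49 = ln(3.043) / 0.49 = 1.1130 / 0.49 = 2.271 km

2.27 km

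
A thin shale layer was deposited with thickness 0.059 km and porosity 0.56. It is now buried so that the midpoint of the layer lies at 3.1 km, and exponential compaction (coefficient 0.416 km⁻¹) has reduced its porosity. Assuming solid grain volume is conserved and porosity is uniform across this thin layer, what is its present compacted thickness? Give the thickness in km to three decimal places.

0.031 km

Porosity at 3.1 km: φ = 0.56·exp(−0.416×3.1) = 0.1542
Solid-volume conservation: h(1−φ) = h₀(1−φ₀) ⇒ h = h₀·(1−φ₀)/(1−φ)
h = 0.059 × (1 − 0.56)/(1 − 0.1542) = 0.059 × 0.5202 = 0.0307 km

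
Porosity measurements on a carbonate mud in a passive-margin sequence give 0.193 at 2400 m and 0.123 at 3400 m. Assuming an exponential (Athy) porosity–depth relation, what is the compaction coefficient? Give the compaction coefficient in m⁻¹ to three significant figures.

0.000451 m⁻¹

Working in km (1 km = 1000 m; k in km⁻¹ = k in m⁻¹ × 1000):
Athy: φ(Z) = φ₀ e^(−kZ) ⇒ φ₁/φ₂ = e^{k(Z₂−Z₁)} ⇒ k = ln(φ₁/φ₂)/(Z₂−Z₁)
k = ln(0.193/0.123) / (3.4 − 2.4) = ln(1.569) / 1 = 0.4505 / 1 = 0.4505 km⁻¹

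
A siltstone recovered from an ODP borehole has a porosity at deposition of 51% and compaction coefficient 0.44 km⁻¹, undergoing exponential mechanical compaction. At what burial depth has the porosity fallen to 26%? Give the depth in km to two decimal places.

1.53 km

Invert Athy's law: z = ln(n₀/n) / k
z = ln(0.51/0.26) / 0.44 = ln(1.962) / 0.44 = 0.6737 / 0.44 = 1.531 km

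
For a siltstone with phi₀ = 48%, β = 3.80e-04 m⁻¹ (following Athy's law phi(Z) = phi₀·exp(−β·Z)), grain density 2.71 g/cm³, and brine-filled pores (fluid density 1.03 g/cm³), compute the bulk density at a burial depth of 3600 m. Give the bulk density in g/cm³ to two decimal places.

Working in km (1 km = 1000 m; β in km⁻¹ = β in m⁻¹ × 1000):
Porosity at depth: phi = 0.48·exp(−0.38×3.6) = 0.48×0.2546 = 0.1222
Bulk density: ρ_b = (1−phi)ρ_g + phi·ρ_f = 0.8778×2.71 + 0.1222×1.03
       = 2.379 + 0.126 = 2.505 g/cm³

2.50 g/cm³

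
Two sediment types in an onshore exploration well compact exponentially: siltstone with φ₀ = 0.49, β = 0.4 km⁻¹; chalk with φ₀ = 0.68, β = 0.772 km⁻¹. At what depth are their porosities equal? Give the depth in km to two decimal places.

0.88 km

Set φ₀ₐ e^(−βₐz) = φ₀ᵦ e^(−βᵦz) ⇒ ln(φ₀ₐ/φ₀ᵦ) = (βₐ − βᵦ)·z
z = ln(0.49/0.68) / (0.4 − 0.772) = -0.3277 / -0.372 = 0.881 km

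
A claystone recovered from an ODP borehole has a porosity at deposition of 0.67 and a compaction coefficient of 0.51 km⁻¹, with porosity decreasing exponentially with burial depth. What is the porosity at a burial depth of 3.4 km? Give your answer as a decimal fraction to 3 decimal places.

0.118

phi = phi₀·exp(−β·Z) = 0.67 × exp(−0.51 × 3.4) = 0.67 × exp(−1.734)
  = 0.67 × 0.1766 = 0.1183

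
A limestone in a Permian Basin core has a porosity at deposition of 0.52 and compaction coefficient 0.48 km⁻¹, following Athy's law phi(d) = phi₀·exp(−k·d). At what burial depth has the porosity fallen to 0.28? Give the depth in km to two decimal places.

Invert Athy's law: d = ln(phi₀/phi) / k
d = ln(0.52/0.28) / 0.48 = ln(1.857) / 0.48 = 0.6190 / 0.48 = 1.290 km

1.29 km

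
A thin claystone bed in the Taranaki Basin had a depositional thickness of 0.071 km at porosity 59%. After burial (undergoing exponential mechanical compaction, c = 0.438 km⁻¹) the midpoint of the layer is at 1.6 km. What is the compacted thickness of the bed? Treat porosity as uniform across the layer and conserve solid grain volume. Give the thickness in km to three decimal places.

0.041 km

Porosity at 1.6 km: n = 0.59·exp(−0.438×1.6) = 0.2928
Solid-volume conservation: h(1−n) = h₀(1−n₀) ⇒ h = h₀·(1−n₀)/(1−n)
h = 0.071 × (1 − 0.59)/(1 − 0.2928) = 0.071 × 0.5797 = 0.0412 km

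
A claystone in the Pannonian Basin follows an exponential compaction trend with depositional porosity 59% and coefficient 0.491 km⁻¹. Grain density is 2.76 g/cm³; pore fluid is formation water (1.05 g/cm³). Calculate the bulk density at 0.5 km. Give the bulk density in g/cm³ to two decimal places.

1.97 g/cm³

Porosity at depth: n = 0.59·exp(−0.491×0.5) = 0.59×0.7823 = 0.4616
Bulk density: ρ_b = (1−n)ρ_g + n·ρ_f = 0.5384×2.76 + 0.4616×1.05
       = 1.486 + 0.485 = 1.971 g/cm³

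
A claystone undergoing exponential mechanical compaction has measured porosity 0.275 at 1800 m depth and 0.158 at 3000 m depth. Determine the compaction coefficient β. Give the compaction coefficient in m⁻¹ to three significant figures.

Working in km (1 km = 1000 m; β in km⁻¹ = β in m⁻¹ × 1000):
Athy: φ(z) = φ₀ e^(−βz) ⇒ φ₁/φ₂ = e^{β(z₂−z₁)} ⇒ β = ln(φ₁/φ₂)/(z₂−z₁)
β = ln(0.275/0.158) / (3 − 1.8) = ln(1.741) / 1.2 = 0.5542 / 1.2 = 0.4618 km⁻¹

0.000462 m⁻¹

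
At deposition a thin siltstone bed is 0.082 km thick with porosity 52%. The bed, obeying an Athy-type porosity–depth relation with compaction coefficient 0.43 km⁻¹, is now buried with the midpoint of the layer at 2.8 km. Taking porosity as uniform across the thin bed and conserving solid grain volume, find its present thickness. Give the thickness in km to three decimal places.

0.047 km

Porosity at 2.8 km: phi = 0.52·exp(−0.43×2.8) = 0.1560
Solid-volume conservation: h(1−phi) = h₀(1−phi₀) ⇒ h = h₀·(1−phi₀)/(1−phi)
h = 0.082 × (1 − 0.52)/(1 − 0.1560) = 0.082 × 0.5687 = 0.0466 km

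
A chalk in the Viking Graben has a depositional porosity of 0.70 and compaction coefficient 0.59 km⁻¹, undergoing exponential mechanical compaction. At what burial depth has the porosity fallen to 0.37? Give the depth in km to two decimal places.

Invert Athy's law: Z = ln(n₀/n) / β
Z = ln(0.7/0.37) / 0.59 = ln(1.892) / 0.59 = 0.6376 / 0.59 = 1.081 km

1.08 km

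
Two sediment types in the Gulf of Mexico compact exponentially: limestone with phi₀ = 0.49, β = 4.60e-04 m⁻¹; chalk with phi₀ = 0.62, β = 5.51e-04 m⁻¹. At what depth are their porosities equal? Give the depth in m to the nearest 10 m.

2590 m

Working in km (1 km = 1000 m; β in km⁻¹ = β in m⁻¹ × 1000):
Set phi₀ₐ e^(−βₐd) = phi₀ᵦ e^(−βᵦd) ⇒ ln(phi₀ₐ/phi₀ᵦ) = (βₐ − βᵦ)·d
d = ln(0.49/0.62) / (0.46 − 0.551) = -0.2353 / -0.091 = 2.586 km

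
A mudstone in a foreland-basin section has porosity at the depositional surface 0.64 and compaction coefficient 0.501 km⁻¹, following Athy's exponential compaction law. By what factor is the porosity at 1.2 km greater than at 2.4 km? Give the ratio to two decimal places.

φ(Z₁)/φ(Z₂) = e^(−k·Z₁)/e^(−k·Z₂) = e^{k(Z₂−Z₁)}
= exp(0.501 × 1.2) = exp(0.6012) = 1.8243

1.82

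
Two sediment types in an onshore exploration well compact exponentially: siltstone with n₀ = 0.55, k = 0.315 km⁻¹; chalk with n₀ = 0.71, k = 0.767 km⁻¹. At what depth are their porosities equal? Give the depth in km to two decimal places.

0.56 km

Set n₀ₐ e^(−kₐz) = n₀ᵦ e^(−kᵦz) ⇒ ln(n₀ₐ/n₀ᵦ) = (kₐ − kᵦ)·z
z = ln(0.55/0.71) / (0.315 − 0.767) = -0.2553 / -0.452 = 0.565 km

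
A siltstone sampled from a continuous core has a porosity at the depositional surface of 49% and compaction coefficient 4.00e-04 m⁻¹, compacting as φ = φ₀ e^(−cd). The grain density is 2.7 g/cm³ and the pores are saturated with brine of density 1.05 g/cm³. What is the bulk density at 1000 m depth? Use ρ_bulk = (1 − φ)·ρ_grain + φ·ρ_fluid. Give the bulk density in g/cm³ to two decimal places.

2.16 g/cm³

Working in km (1 km = 1000 m; c in km⁻¹ = c in m⁻¹ × 1000):
Porosity at depth: φ = 0.49·exp(−0.4×1) = 0.49×0.6703 = 0.3285
Bulk density: ρ_b = (1−φ)ρ_g + φ·ρ_f = 0.6715×2.7 + 0.3285×1.05
       = 1.813 + 0.345 = 2.158 g/cm³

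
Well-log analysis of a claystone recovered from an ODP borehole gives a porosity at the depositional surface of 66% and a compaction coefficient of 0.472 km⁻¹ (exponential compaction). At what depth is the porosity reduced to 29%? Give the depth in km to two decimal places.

1.74 km

Invert Athy's law: d = ln(φ₀/φ) / β
d = ln(0.66/0.29) / 0.472 = ln(2.276) / 0.472 = 0.8224 / 0.472 = 1.742 km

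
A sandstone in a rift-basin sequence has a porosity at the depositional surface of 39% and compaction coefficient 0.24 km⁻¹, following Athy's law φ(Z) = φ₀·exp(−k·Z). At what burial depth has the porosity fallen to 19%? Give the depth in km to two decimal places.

3.00 km

Invert Athy's law: Z = ln(φ₀/φ) / k
Z = ln(0.39/0.19) / 0.24 = ln(2.053) / 0.24 = 0.7191 / 0.24 = 2.996 km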